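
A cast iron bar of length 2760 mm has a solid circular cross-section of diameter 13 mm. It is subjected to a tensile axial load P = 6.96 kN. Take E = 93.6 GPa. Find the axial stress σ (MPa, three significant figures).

A = 132.7 mm².
σ = N/A = 6960/132.7 = 52.44 MPa.

52.4 MPa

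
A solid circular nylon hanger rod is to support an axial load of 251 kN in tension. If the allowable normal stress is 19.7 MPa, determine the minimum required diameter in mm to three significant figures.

Required area A ≥ P/σ_allow = 251000/19.7 = 12740 mm².
For a solid circular section, d ≥ √(4A/π) = 127.4 mm.

127 mm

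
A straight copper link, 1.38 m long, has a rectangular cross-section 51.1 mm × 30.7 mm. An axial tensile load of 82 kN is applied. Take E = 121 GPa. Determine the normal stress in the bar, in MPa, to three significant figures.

52.3 MPa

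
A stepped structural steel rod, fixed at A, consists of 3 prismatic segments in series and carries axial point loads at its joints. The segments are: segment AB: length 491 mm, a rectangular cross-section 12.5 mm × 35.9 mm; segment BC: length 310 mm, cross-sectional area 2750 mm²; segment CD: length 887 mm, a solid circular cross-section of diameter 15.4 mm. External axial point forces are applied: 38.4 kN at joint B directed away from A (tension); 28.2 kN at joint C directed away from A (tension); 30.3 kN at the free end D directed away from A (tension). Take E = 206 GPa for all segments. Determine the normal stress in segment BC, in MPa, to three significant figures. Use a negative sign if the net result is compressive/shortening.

21.3 MPa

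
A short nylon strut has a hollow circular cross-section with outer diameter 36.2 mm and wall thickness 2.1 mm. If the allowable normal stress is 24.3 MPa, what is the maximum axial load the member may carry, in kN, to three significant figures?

5.47 kN

A = 225 mm².
P_max = σ_allow · A = 24.3 · 225 = 5467 N = 5.467 kN.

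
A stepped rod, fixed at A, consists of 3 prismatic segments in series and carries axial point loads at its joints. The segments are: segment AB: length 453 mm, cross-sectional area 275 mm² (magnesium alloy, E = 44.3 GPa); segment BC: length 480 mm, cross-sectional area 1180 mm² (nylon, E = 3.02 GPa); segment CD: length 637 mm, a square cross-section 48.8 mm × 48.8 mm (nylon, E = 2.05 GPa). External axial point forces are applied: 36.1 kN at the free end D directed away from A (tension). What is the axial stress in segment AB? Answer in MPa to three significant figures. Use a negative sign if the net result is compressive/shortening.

Internal axial forces (sectioning from the free end, tension +): N_CD = 36.1 kN, N_BC = 36.1 kN, N_AB = 36.1 kN.
σ_AB = N_AB/A_AB = 36100/275 = 131.3 MPa.

131 MPa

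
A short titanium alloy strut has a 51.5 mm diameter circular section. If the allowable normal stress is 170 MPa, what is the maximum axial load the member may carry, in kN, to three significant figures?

A = 2083 mm².
P_max = σ_allow · A = 170 · 2083 = 354100 N = 354.1 kN.

354 kN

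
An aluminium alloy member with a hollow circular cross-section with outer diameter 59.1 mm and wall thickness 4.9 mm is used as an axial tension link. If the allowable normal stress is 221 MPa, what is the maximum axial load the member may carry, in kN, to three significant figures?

A = 834.3 mm².
P_max = σ_allow · A = 221 · 834.3 = 184400 N = 184.4 kN.

184 kN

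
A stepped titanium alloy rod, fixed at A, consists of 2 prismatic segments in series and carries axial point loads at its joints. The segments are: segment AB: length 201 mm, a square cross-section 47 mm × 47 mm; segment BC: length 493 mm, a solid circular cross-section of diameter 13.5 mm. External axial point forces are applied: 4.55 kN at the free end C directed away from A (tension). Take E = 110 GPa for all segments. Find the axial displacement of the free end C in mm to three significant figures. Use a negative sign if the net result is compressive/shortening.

Internal axial forces (sectioning from the free end, tension +): N_BC = 4.55 kN, N_AB = 4.55 kN.
A_AB = 2209 mm².
A_BC = 143.1 mm².
δ_AB = 4550·201/(2209·110000) = 0.003764 mm
δ_BC = 4550·493/(143.1·110000) = 0.1425 mm
δ = Σδ_i = 0.1462 mm.

0.146 mm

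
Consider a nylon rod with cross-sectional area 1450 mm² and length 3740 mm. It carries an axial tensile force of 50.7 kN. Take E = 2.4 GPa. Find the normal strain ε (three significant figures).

0.0146

σ = N/A = 34.97 MPa; ε = σ/E = 34.97/2400 = 1.457e-02.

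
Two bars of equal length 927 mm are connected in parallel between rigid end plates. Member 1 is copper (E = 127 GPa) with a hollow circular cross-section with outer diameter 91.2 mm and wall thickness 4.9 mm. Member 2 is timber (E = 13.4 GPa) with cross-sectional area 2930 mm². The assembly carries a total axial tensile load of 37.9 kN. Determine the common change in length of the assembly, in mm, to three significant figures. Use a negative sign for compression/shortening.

A_1 = 1328 mm².
Equal strain + equilibrium ⇒ each member carries load in proportion to AE: A₁E₁ = 168700000 N, A₂E₂ = 39260000 N, ΣAE = 208000000 N.
δ = PL/ΣAE = 37900·927/208000000 = 0.1689 mm.

0.169 mm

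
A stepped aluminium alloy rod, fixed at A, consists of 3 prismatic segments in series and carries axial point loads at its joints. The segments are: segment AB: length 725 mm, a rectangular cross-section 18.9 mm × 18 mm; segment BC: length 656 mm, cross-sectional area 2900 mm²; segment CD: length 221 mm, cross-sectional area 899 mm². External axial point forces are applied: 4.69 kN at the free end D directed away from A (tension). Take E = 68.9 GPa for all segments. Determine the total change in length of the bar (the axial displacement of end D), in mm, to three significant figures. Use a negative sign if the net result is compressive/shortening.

Internal axial forces (sectioning from the free end, tension +): N_CD = 4.69 kN, N_BC = 4.69 kN, N_AB = 4.69 kN.
A_AB = 340.2 mm².
δ_AB = 4690·725/(340.2·68900) = 0.1451 mm
δ_BC = 4690·656/(2900·68900) = 0.0154 mm
δ_CD = 4690·221/(899·68900) = 0.01673 mm
δ = Σδ_i = 0.1772 mm.

0.177 mm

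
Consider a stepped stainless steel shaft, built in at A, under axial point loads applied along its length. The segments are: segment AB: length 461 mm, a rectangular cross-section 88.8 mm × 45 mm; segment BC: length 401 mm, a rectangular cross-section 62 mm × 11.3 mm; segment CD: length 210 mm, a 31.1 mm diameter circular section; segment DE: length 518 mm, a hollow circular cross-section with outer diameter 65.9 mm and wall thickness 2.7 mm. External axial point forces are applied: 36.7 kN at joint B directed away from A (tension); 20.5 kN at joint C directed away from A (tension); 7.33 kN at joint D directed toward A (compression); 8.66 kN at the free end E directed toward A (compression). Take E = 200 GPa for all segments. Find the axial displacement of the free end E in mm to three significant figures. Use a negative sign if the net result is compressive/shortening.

-0.0273 mm

Internal axial forces (sectioning from the free end, tension +): N_DE = -8.66 kN, N_CD = -15.99 kN, N_BC = 4.51 kN, N_AB = 41.21 kN.
A_AB = 3996 mm².
A_BC = 700.6 mm².
A_CD = 759.6 mm².
A_DE = 536.1 mm².
δ_AB = 41210·461/(3996·200000) = 0.02377 mm
δ_BC = 4510·401/(700.6·200000) = 0.01291 mm
δ_CD = -15990·210/(759.6·200000) = -0.0221 mm
δ_DE = -8660·518/(536.1·200000) = -0.04184 mm
δ = Σδ_i = -0.02726 mm.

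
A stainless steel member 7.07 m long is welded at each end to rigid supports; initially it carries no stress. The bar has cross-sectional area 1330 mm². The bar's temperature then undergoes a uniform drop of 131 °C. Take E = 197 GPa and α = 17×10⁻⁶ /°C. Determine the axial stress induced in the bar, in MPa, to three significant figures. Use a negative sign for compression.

439 MPa

Free thermal expansion αLΔT = 17e-6 · 7070 · -131 = -15.74 mm.
The walls impose strain ε = −(-15.74)/7070 = 2.2270e-03; σ = Eε = 197000 · 2.2270e-03 = 438.7 MPa.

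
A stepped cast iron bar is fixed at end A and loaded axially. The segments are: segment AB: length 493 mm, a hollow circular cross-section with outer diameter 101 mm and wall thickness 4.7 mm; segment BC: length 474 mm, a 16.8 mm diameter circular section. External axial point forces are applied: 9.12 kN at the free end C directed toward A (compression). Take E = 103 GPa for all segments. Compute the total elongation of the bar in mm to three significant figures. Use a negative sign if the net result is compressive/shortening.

Internal axial forces (sectioning from the free end, tension +): N_BC = -9.12 kN, N_AB = -9.12 kN.
A_AB = 1422 mm².
A_BC = 221.7 mm².
δ_AB = -9120·493/(1422·103000) = -0.0307 mm
δ_BC = -9120·474/(221.7·103000) = -0.1893 mm
δ = Σδ_i = -0.22 mm.

-0.220 mm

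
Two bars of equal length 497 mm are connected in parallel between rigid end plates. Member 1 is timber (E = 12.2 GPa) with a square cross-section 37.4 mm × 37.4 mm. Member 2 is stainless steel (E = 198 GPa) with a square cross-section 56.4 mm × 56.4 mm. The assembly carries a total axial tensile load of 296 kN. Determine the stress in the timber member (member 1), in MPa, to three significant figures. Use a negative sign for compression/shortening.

A_1 = 1399 mm².
A_2 = 3181 mm².
Equal strain + equilibrium ⇒ each member carries load in proportion to AE: A₁E₁ = 17060000 N, A₂E₂ = 629800000 N, ΣAE = 646900000 N.
σ₁ = P·E₁/ΣAE = 296000·12200/646900000 = 5.582 MPa.

5.58 MPa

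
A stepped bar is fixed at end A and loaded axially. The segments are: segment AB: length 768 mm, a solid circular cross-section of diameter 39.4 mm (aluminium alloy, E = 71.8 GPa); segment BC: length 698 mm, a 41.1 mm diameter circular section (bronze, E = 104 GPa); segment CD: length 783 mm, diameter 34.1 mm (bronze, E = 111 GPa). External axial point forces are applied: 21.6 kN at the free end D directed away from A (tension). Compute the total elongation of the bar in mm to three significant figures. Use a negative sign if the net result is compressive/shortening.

0.466 mm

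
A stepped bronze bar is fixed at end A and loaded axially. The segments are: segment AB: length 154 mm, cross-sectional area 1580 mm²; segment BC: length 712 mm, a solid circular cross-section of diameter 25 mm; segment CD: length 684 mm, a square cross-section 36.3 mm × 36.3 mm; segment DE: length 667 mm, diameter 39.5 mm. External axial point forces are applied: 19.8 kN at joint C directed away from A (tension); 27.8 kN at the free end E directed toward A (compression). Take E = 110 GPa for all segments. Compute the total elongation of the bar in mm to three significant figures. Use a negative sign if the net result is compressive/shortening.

-0.381 mm

Internal axial forces (sectioning from the free end, tension +): N_DE = -27.8 kN, N_CD = -27.8 kN, N_BC = -8 kN, N_AB = -8 kN.
A_BC = 490.9 mm².
A_CD = 1318 mm².
A_DE = 1225 mm².
δ_AB = -8000·154/(1580·110000) = -0.007089 mm
δ_BC = -8000·712/(490.9·110000) = -0.1055 mm
δ_CD = -27800·684/(1318·110000) = -0.1312 mm
δ_DE = -27800·667/(1225·110000) = -0.1376 mm
δ = Σδ_i = -0.3813 mm.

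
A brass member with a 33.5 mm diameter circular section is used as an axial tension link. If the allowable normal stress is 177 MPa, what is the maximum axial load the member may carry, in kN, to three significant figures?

A = 881.4 mm².
P_max = σ_allow · A = 177 · 881.4 = 156000 N = 156 kN.

156 kN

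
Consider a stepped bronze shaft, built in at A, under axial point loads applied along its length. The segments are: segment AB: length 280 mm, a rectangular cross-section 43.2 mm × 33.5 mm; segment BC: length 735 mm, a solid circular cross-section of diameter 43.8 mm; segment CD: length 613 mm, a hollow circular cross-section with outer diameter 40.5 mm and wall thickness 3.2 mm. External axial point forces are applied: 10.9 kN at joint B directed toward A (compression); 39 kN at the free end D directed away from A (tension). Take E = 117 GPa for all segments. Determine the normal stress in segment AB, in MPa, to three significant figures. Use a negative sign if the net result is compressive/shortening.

Internal axial forces (sectioning from the free end, tension +): N_CD = 39 kN, N_BC = 39 kN, N_AB = 28.1 kN.
A_AB = 1447 mm².
σ_AB = N_AB/A_AB = 28100/1447 = 19.42 MPa.

19.4 MPa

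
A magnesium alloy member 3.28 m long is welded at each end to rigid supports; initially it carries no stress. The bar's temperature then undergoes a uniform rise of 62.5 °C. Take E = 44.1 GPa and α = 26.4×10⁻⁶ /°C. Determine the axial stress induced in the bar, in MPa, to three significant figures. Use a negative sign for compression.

-72.8 MPa

Free thermal expansion αLΔT = 26.4e-6 · 3280 · 62.5 = 5.412 mm.
The walls impose strain ε = −(5.412)/3280 = -1.6500e-03; σ = Eε = 44100 · -1.6500e-03 = -72.76 MPa.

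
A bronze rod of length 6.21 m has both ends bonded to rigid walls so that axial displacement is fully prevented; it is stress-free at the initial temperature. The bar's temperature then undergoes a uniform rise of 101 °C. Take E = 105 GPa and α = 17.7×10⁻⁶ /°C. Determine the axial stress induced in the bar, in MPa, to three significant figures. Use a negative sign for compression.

Free thermal expansion αLΔT = 17.7e-6 · 6210 · 101 = 11.1 mm.
The walls impose strain ε = −(11.1)/6210 = -1.7877e-03; σ = Eε = 105000 · -1.7877e-03 = -187.7 MPa.

-188 MPa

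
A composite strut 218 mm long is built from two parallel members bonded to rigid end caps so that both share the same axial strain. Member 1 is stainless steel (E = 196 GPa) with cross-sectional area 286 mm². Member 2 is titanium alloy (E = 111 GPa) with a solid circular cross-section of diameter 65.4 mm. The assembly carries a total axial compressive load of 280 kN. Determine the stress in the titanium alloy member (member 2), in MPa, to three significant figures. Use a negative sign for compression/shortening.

-72.5 MPa

A_2 = 3359 mm².
Equal strain + equilibrium ⇒ each member carries load in proportion to AE: A₁E₁ = 56060000 N, A₂E₂ = 372900000 N, ΣAE = 428900000 N.
σ₂ = P·E₂/ΣAE = -280000·111000/428900000 = -72.46 MPa.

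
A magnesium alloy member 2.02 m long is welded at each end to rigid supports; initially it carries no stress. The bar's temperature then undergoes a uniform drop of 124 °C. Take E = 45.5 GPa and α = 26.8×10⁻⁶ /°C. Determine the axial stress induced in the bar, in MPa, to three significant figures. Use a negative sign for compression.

Free thermal expansion αLΔT = 26.8e-6 · 2020 · -124 = -6.713 mm.
The walls impose strain ε = −(-6.713)/2020 = 3.3232e-03; σ = Eε = 45500 · 3.3232e-03 = 151.2 MPa.

151 MPa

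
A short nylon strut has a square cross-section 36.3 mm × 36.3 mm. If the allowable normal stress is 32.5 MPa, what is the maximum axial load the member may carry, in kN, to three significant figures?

42.8 kN

A = 1318 mm².
P_max = σ_allow · A = 32.5 · 1318 = 42820 N = 42.82 kN.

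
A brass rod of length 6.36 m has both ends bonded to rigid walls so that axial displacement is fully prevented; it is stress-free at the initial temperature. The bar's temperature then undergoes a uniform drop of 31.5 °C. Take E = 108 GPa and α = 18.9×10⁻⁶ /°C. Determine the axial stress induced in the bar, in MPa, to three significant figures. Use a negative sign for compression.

64.3 MPa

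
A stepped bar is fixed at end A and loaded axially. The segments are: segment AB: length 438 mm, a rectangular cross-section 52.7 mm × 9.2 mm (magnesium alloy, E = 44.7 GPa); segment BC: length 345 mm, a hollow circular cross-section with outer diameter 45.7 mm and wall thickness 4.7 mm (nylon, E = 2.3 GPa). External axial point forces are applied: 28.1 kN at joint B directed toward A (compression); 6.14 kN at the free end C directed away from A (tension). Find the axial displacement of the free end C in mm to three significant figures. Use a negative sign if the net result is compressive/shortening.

1.08 mm

Internal axial forces (sectioning from the free end, tension +): N_BC = 6.14 kN, N_AB = -21.96 kN.
A_AB = 484.8 mm².
A_BC = 605.4 mm².
δ_AB = -21960·438/(484.8·44700) = -0.4438 mm
δ_BC = 6140·345/(605.4·2300) = 1.521 mm
δ = Σδ_i = 1.078 mm.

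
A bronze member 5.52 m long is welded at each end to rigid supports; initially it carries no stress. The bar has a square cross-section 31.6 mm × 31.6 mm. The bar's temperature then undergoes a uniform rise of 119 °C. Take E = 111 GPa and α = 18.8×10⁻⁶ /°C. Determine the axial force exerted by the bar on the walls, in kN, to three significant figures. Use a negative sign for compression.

-248 kN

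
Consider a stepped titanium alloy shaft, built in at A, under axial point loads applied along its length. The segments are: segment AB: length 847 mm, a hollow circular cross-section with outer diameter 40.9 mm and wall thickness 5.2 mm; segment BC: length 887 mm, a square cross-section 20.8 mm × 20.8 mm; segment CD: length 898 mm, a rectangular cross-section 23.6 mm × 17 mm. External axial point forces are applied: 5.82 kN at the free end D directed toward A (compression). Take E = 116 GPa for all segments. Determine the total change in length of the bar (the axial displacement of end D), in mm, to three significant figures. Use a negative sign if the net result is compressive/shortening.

-0.288 mm

Internal axial forces (sectioning from the free end, tension +): N_CD = -5.82 kN, N_BC = -5.82 kN, N_AB = -5.82 kN.
A_AB = 583.2 mm².
A_BC = 432.6 mm².
A_CD = 401.2 mm².
δ_AB = -5820·847/(583.2·116000) = -0.07287 mm
δ_BC = -5820·887/(432.6·116000) = -0.1029 mm
δ_CD = -5820·898/(401.2·116000) = -0.1123 mm
δ = Σδ_i = -0.288 mm.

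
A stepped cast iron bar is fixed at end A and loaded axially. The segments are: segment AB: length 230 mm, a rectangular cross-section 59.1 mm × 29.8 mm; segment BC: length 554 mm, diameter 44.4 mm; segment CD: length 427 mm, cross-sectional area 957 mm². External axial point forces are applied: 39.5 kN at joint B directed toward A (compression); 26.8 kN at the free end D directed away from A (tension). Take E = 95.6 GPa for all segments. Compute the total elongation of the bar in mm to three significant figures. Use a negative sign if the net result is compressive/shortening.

0.208 mm

Internal axial forces (sectioning from the free end, tension +): N_CD = 26.8 kN, N_BC = 26.8 kN, N_AB = -12.7 kN.
A_AB = 1761 mm².
A_BC = 1548 mm².
δ_AB = -12700·230/(1761·95600) = -0.01735 mm
δ_BC = 26800·554/(1548·95600) = 0.1003 mm
δ_CD = 26800·427/(957·95600) = 0.1251 mm
δ = Σδ_i = 0.208 mm.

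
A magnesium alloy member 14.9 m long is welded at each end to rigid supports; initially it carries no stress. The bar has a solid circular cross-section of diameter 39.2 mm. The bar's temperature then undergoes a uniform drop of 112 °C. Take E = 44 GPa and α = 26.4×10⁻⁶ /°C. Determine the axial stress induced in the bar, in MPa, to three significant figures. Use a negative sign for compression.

130 MPa

Free thermal expansion αLΔT = 26.4e-6 · 14900 · -112 = -44.06 mm.
The walls impose strain ε = −(-44.06)/14900 = 2.9568e-03; σ = Eε = 44000 · 2.9568e-03 = 130.1 MPa.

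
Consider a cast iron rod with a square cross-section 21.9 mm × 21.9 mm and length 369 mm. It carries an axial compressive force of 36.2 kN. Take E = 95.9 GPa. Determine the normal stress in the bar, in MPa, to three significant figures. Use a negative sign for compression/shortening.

A = 479.6 mm².
σ = N/A = -36200/479.6 = -75.48 MPa.

-75.5 MPa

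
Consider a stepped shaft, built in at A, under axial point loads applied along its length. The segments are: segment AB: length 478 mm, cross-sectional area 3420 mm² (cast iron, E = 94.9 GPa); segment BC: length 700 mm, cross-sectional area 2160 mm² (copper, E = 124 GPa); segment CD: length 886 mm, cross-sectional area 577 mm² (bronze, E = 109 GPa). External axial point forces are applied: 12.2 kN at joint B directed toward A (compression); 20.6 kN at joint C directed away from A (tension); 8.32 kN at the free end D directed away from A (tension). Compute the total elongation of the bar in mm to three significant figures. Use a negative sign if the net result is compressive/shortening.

Internal axial forces (sectioning from the free end, tension +): N_CD = 8.32 kN, N_BC = 28.92 kN, N_AB = 16.72 kN.
δ_AB = 16720·478/(3420·94900) = 0.02462 mm
δ_BC = 28920·700/(2160·124000) = 0.07558 mm
δ_CD = 8320·886/(577·109000) = 0.1172 mm
δ = Σδ_i = 0.2174 mm.

0.217 mm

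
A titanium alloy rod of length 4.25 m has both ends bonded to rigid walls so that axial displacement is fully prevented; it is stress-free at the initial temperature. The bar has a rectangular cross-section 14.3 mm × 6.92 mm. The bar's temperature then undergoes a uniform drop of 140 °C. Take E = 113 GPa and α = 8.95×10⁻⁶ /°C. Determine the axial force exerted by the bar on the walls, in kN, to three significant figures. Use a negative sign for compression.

14.0 kN

Free thermal expansion αLΔT = 8.95e-6 · 4250 · -140 = -5.325 mm.
The walls impose strain ε = −(-5.325)/4250 = 1.2530e-03; σ = Eε = 113000 · 1.2530e-03 = 141.6 MPa.
Wall reaction R = σ·A = 141.6·98.96 = 14010 N = 14.01 kN.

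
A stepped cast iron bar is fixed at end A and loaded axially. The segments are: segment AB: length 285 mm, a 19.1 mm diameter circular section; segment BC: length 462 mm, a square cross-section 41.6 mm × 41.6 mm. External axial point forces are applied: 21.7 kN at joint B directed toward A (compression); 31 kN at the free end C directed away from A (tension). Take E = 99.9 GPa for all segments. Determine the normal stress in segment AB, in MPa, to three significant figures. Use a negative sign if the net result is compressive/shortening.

32.5 MPa

Internal axial forces (sectioning from the free end, tension +): N_BC = 31 kN, N_AB = 9.3 kN.
A_AB = 286.5 mm².
σ_AB = N_AB/A_AB = 9300/286.5 = 32.46 MPa.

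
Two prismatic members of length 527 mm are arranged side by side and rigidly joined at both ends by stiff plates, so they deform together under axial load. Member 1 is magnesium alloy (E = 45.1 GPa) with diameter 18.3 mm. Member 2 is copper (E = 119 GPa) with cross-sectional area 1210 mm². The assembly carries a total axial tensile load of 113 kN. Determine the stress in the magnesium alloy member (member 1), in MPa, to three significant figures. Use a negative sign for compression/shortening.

A_1 = 263 mm².
Equal strain + equilibrium ⇒ each member carries load in proportion to AE: A₁E₁ = 11860000 N, A₂E₂ = 144000000 N, ΣAE = 155900000 N.
σ₁ = P·E₁/ΣAE = 113000·45100/155900000 = 32.7 MPa.

32.7 MPa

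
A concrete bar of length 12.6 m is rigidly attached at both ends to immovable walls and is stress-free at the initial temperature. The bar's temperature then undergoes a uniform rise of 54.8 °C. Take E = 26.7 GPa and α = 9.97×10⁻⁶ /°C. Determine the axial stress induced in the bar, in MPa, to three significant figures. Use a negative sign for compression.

-14.6 MPa

Free thermal expansion αLΔT = 9.97e-6 · 12600 · 54.8 = 6.884 mm.
The walls impose strain ε = −(6.884)/12600 = -5.4636e-04; σ = Eε = 26700 · -5.4636e-04 = -14.59 MPa.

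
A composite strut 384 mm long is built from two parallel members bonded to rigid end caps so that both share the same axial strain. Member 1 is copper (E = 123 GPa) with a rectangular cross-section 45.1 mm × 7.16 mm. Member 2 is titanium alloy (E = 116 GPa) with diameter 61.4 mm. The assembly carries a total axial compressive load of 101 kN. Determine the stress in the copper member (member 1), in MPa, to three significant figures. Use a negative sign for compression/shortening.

-32.4 MPa

A_1 = 322.9 mm².
A_2 = 2961 mm².
Equal strain + equilibrium ⇒ each member carries load in proportion to AE: A₁E₁ = 39720000 N, A₂E₂ = 343500000 N, ΣAE = 383200000 N.
σ₁ = P·E₁/ΣAE = -101000·123000/383200000 = -32.42 MPa.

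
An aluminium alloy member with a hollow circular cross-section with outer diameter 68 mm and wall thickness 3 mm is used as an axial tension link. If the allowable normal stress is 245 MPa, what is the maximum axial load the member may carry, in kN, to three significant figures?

150 kN

A = 612.6 mm².
P_max = σ_allow · A = 245 · 612.6 = 150100 N = 150.1 kN.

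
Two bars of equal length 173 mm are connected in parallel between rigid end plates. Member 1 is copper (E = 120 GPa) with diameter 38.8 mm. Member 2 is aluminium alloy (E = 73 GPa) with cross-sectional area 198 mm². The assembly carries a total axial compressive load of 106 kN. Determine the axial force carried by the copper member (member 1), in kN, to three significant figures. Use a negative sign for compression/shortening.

-96.2 kN

A_1 = 1182 mm².
Equal strain + equilibrium ⇒ each member carries load in proportion to AE: A₁E₁ = 141900000 N, A₂E₂ = 14450000 N, ΣAE = 156300000 N.
F₁ = P·A₁E₁/ΣAE = -106000·141900000/156300000 = -96200 N.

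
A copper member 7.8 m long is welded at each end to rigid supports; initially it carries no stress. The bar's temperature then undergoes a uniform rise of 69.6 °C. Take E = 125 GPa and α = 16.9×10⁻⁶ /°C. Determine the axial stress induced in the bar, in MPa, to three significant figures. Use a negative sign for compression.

Free thermal expansion αLΔT = 16.9e-6 · 7800 · 69.6 = 9.175 mm.
The walls impose strain ε = −(9.175)/7800 = -1.1762e-03; σ = Eε = 125000 · -1.1762e-03 = -147 MPa.

-147 MPa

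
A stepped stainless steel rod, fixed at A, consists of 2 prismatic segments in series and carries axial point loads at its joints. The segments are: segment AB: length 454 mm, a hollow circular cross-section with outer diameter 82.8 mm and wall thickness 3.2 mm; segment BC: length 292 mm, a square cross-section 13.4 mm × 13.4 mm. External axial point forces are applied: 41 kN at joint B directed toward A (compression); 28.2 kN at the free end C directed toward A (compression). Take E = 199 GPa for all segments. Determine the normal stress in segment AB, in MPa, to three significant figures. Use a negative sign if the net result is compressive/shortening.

Internal axial forces (sectioning from the free end, tension +): N_BC = -28.2 kN, N_AB = -69.2 kN.
A_AB = 800.2 mm².
σ_AB = N_AB/A_AB = -69200/800.2 = -86.48 MPa.

-86.5 MPa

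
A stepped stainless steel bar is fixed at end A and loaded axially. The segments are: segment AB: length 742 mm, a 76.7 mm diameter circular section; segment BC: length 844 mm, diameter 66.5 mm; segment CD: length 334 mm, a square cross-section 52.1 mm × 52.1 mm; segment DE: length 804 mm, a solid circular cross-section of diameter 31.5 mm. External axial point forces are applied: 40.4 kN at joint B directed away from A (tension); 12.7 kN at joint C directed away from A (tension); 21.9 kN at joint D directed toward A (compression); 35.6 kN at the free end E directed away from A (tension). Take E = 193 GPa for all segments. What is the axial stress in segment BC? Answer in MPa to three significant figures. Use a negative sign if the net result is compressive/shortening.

7.60 MPa

Internal axial forces (sectioning from the free end, tension +): N_DE = 35.6 kN, N_CD = 13.7 kN, N_BC = 26.4 kN, N_AB = 66.8 kN.
A_BC = 3473 mm².
σ_BC = N_BC/A_BC = 26400/3473 = 7.601 MPa.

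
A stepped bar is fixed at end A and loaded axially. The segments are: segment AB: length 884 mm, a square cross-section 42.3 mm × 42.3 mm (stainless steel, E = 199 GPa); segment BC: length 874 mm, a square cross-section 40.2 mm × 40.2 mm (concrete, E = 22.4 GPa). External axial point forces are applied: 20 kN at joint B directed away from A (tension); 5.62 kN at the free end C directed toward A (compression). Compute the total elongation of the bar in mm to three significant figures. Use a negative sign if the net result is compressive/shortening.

Internal axial forces (sectioning from the free end, tension +): N_BC = -5.62 kN, N_AB = 14.38 kN.
A_AB = 1789 mm².
A_BC = 1616 mm².
δ_AB = 14380·884/(1789·199000) = 0.0357 mm
δ_BC = -5620·874/(1616·22400) = -0.1357 mm
δ = Σδ_i = -0.09999 mm.

-0.100 mm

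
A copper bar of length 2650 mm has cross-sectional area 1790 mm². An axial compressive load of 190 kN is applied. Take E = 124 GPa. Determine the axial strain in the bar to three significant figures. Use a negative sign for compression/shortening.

-8.56e-04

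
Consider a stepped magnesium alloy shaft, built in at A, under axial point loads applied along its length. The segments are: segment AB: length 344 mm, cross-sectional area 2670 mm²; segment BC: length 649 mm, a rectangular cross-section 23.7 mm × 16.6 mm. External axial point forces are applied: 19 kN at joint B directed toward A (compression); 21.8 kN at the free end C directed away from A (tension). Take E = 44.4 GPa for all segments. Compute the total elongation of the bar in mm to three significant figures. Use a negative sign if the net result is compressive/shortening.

0.818 mm

Internal axial forces (sectioning from the free end, tension +): N_BC = 21.8 kN, N_AB = 2.8 kN.
A_BC = 393.4 mm².
δ_AB = 2800·344/(2670·44400) = 0.008125 mm
δ_BC = 21800·649/(393.4·44400) = 0.81 mm
δ = Σδ_i = 0.8181 mm.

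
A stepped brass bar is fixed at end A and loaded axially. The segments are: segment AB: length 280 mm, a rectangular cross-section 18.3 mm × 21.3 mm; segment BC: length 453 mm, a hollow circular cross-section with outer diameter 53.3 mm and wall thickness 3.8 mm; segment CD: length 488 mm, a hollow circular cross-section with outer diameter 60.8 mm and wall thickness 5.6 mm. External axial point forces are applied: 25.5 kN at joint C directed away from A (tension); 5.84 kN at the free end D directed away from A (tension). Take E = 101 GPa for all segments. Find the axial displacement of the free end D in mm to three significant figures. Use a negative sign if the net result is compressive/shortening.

0.490 mm

Internal axial forces (sectioning from the free end, tension +): N_CD = 5.84 kN, N_BC = 31.34 kN, N_AB = 31.34 kN.
A_AB = 389.8 mm².
A_BC = 590.9 mm².
A_CD = 971.1 mm².
δ_AB = 31340·280/(389.8·101000) = 0.2229 mm
δ_BC = 31340·453/(590.9·101000) = 0.2379 mm
δ_CD = 5840·488/(971.1·101000) = 0.02906 mm
δ = Σδ_i = 0.4898 mm.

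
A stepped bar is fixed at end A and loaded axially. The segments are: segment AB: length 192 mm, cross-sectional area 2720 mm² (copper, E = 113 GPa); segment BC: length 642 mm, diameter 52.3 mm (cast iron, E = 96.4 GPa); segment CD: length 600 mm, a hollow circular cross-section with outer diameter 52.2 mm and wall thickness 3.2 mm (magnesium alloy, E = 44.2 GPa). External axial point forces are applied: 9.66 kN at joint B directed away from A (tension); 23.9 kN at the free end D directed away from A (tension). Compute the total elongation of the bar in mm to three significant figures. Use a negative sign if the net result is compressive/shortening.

0.754 mm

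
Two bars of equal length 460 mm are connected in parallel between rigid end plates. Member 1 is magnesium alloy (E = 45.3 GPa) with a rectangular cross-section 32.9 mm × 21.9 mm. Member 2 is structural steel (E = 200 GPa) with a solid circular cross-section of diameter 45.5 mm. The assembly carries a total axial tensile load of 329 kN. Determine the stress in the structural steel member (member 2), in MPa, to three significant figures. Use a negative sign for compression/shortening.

184 MPa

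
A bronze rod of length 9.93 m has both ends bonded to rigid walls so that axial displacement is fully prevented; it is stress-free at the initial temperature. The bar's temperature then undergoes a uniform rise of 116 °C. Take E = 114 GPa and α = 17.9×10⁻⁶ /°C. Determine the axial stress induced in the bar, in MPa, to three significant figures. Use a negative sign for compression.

Free thermal expansion αLΔT = 17.9e-6 · 9930 · 116 = 20.62 mm.
The walls impose strain ε = −(20.62)/9930 = -2.0764e-03; σ = Eε = 114000 · -2.0764e-03 = -236.7 MPa.

-237 MPa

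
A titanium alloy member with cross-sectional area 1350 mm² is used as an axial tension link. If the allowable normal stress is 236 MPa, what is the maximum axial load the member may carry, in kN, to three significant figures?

P_max = σ_allow · A = 236 · 1350 = 318600 N = 318.6 kN.

319 kN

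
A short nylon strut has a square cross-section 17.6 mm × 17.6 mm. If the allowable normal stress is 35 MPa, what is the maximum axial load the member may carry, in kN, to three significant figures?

10.8 kN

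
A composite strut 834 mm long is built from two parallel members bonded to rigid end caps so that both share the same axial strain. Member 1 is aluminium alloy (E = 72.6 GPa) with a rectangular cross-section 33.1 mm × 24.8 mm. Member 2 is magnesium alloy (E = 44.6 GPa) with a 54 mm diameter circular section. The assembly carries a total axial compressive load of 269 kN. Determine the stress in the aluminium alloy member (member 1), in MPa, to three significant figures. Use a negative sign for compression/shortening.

-121 MPa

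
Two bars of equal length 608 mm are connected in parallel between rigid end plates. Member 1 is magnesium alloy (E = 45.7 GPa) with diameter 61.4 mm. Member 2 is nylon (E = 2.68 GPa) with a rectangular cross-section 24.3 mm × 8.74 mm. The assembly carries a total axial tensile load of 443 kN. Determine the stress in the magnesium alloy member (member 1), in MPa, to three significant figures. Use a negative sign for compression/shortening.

149 MPa

A_1 = 2961 mm².
A_2 = 212.4 mm².
Equal strain + equilibrium ⇒ each member carries load in proportion to AE: A₁E₁ = 135300000 N, A₂E₂ = 569200 N, ΣAE = 135900000 N.
σ₁ = P·E₁/ΣAE = 443000·45700/135900000 = 149 MPa.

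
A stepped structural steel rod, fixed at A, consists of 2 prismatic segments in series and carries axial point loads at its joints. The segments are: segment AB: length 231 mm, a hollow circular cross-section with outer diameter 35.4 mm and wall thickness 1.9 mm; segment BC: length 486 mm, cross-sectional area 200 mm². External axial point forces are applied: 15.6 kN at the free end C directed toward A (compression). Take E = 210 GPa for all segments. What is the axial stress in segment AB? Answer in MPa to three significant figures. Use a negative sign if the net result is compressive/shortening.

Internal axial forces (sectioning from the free end, tension +): N_BC = -15.6 kN, N_AB = -15.6 kN.
A_AB = 200 mm².
σ_AB = N_AB/A_AB = -15600/200 = -78.01 MPa.

-78.0 MPa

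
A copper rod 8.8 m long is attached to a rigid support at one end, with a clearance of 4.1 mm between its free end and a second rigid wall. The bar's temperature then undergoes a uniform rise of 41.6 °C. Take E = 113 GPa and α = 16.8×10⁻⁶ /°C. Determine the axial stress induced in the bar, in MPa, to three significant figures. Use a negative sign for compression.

-26.3 MPa

Free thermal expansion αLΔT = 16.8e-6 · 8800 · 41.6 = 6.15 mm.
The walls engage after the gap closes; constrained expansion = 6.15 − 4.1 = 2.05 mm.
The walls impose strain ε = −(2.05)/8800 = -2.3297e-04; σ = Eε = 113000 · -2.3297e-04 = -26.33 MPa.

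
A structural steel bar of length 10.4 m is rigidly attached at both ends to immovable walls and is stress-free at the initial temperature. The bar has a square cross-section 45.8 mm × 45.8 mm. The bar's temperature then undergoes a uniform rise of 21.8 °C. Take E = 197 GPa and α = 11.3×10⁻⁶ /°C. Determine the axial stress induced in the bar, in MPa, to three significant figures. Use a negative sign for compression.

-48.5 MPa

Free thermal expansion αLΔT = 11.3e-6 · 10400 · 21.8 = 2.562 mm.
The walls impose strain ε = −(2.562)/10400 = -2.4634e-04; σ = Eε = 197000 · -2.4634e-04 = -48.53 MPa.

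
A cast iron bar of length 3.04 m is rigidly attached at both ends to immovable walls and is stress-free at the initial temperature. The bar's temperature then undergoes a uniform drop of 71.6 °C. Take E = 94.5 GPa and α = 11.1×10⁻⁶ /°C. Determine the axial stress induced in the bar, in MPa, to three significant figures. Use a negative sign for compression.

Free thermal expansion αLΔT = 11.1e-6 · 3040 · -71.6 = -2.416 mm.
The walls impose strain ε = −(-2.416)/3040 = 7.9476e-04; σ = Eε = 94500 · 7.9476e-04 = 75.1 MPa.

75.1 MPa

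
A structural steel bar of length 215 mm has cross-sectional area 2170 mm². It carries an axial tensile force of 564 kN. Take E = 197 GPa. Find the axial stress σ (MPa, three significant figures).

σ = N/A = 564000/2170 = 259.9 MPa.

260 MPa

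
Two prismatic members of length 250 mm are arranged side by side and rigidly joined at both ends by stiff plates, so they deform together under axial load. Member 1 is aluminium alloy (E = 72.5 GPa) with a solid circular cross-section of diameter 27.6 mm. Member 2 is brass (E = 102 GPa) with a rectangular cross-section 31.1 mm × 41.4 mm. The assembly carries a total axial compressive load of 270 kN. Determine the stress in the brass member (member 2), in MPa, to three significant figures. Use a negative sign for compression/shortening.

-158 MPa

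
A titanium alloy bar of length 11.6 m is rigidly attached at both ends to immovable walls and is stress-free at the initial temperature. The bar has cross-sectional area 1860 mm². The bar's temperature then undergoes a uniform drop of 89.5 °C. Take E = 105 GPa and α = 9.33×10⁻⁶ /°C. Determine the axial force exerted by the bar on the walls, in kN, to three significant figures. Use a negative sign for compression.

Free thermal expansion αLΔT = 9.33e-6 · 11600 · -89.5 = -9.686 mm.
The walls impose strain ε = −(-9.686)/11600 = 8.3504e-04; σ = Eε = 105000 · 8.3504e-04 = 87.68 MPa.
Wall reaction R = σ·A = 87.68·1860 = 163100 N = 163.1 kN.

163 kN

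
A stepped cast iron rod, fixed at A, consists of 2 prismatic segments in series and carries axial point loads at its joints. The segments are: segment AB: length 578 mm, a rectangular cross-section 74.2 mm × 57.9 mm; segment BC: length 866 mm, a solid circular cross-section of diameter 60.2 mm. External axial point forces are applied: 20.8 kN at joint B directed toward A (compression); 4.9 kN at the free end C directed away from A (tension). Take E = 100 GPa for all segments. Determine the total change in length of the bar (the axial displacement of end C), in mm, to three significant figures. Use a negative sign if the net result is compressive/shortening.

Internal axial forces (sectioning from the free end, tension +): N_BC = 4.9 kN, N_AB = -15.9 kN.
A_AB = 4296 mm².
A_BC = 2846 mm².
δ_AB = -15900·578/(4296·100000) = -0.02139 mm
δ_BC = 4900·866/(2846·100000) = 0.01491 mm
δ = Σδ_i = -0.006483 mm.

-0.00648 mm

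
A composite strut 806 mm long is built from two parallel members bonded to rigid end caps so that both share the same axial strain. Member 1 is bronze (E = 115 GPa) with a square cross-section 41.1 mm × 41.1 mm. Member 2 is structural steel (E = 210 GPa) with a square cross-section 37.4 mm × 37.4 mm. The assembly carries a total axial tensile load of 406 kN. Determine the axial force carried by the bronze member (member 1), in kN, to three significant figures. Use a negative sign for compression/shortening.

A_1 = 1689 mm².
A_2 = 1399 mm².
Equal strain + equilibrium ⇒ each member carries load in proportion to AE: A₁E₁ = 194300000 N, A₂E₂ = 293700000 N, ΣAE = 488000000 N.
F₁ = P·A₁E₁/ΣAE = 406000·194300000/488000000 = 161600 N.

162 kN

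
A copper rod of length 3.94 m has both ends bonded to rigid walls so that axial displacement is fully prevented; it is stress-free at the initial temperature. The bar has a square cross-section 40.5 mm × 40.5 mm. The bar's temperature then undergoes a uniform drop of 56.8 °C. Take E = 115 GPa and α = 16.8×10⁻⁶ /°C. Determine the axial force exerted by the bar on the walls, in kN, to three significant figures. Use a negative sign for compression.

Free thermal expansion αLΔT = 16.8e-6 · 3940 · -56.8 = -3.76 mm.
The walls impose strain ε = −(-3.76)/3940 = 9.5424e-04; σ = Eε = 115000 · 9.5424e-04 = 109.7 MPa.
Wall reaction R = σ·A = 109.7·1640 = 180000 N = 180 kN.

180 kN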